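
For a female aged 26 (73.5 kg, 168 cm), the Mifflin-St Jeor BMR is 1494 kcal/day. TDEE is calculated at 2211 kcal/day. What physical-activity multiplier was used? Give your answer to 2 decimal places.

1.48

Activity factor = TEE ÷ BMR = 2211 ÷ 1494 = 1.48.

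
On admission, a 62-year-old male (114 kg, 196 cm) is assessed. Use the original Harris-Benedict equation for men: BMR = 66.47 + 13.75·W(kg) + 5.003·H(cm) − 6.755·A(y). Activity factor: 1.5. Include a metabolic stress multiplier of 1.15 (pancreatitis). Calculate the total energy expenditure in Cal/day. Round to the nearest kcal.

Harris-Benedict: BMR = 66.47 + 13.75(114) + 5.003(196) − 6.755(62) = 2195.748 kcal/day.
TEE = BMR × activity factor = 2195.748 × 1.5 = 3293.622 kcal/day.
Apply stress factor: 3293.622 × 1.15 = 3787.6653 kcal/day.

3788 Cal/day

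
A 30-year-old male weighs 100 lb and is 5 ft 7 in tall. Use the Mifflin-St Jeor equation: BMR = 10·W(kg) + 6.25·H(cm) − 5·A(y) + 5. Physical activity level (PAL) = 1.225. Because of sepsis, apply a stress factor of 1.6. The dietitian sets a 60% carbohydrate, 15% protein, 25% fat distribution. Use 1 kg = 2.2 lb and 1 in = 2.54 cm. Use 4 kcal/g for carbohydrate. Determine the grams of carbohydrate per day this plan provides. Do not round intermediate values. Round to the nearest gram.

Convert to metric: weight = 100 ÷ 2.2 = 45.4545 kg; height = (5×12 + 7) × 2.54 = 67 × 2.54 = 170.18 cm.
Mifflin-St Jeor (male): BMR = 10(45.4545) + 6.25(170.18) − 5(30) + 5 = 454.5455 + 1063.625 − 150 + 5 = 1373.1705 kcal/day.
TEE = 1373.1705 × 1.225 = 1682.1338 kcal/day.
With stress factor 1.6: 1682.1338 × 1.6 = 2691.4141 kcal/day.
Carbohydrate energy = 60% × 2691.4141 = 1614.8485 kcal.
Carbohydrate = 1614.8485 ÷ 4 kcal/g = 403.7121 g.

404 g/day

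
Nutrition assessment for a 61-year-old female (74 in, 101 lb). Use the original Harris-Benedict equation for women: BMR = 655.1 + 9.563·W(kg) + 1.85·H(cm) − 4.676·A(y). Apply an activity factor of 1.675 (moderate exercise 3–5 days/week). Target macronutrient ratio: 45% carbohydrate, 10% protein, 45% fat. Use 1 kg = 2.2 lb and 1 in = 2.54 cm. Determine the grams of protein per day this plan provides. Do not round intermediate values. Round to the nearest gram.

48 g/day

Convert to metric: weight = 101 ÷ 2.2 = 45.9091 kg; height = 74 × 2.54 = 187.96 cm.
Harris-Benedict: BMR = 655.1 + 9.563(45.9091) + 1.85(187.96) − 4.676(61) = 1156.6186 kcal/day.
TEE = 1156.6186 × 1.675 = 1937.3362 kcal/day.
Protein energy = 10% × 1937.3362 = 193.7336 kcal.
Protein = 193.7336 ÷ 4 kcal/g = 48.4334 g.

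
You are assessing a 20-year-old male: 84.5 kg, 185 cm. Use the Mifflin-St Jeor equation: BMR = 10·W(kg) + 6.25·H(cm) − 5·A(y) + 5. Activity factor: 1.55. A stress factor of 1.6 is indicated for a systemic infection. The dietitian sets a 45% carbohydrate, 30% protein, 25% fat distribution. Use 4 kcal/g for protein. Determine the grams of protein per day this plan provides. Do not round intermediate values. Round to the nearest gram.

355 g/day

Mifflin-St Jeor (male): BMR = 10(84.5) + 6.25(185) − 5(20) + 5 = 845 + 1156.25 − 100 + 5 = 1906.25 kcal/day.
TEE = 1906.25 × 1.55 = 2954.6875 kcal/day.
With stress factor 1.6: 2954.6875 × 1.6 = 4727.5 kcal/day.
Protein energy = 30% × 4727.5 = 1418.25 kcal.
Protein = 1418.25 ÷ 4 kcal/g = 354.5625 g.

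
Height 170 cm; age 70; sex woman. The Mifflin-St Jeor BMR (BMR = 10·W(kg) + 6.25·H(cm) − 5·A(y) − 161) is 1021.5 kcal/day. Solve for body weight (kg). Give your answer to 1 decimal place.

1021.5 = 10·W + 6.25(170) − 5(70) − 161
10·W = 1021.5 − 551.5 = 470, so W = 47 kg.

47.0 kg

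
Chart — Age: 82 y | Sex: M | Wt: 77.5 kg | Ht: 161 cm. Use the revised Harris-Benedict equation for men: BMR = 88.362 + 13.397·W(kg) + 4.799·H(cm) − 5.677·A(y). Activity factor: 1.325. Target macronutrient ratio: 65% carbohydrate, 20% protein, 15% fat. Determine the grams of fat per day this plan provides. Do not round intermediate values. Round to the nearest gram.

32 g/day

Harris-Benedict: BMR = 88.362 + 13.397(77.5) + 4.799(161) − 5.677(82) = 1433.7545 kcal/day.
TEE = 1433.7545 × 1.325 = 1899.7247 kcal/day.
Fat energy = 15% × 1899.7247 = 284.9587 kcal.
Fat = 284.9587 ÷ 9 kcal/g = 31.6621 g.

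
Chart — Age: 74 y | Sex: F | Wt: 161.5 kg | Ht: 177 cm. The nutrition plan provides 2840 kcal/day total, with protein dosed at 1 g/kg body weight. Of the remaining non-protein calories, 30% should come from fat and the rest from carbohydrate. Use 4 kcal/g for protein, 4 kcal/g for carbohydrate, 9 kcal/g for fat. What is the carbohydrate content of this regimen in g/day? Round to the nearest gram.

Protein = 1 × 161.5 = 161.5 g → 161.5 × 4 = 646 kcal.
Non-protein calories = 2840 − 646 = 2194 kcal.
Fat: 30% × 2194 = 658.2 kcal; carbohydrate: 1535.8 kcal.
Carbohydrate: 1535.8 kcal ÷ 4 kcal/g = 383.95 g.

384 g/day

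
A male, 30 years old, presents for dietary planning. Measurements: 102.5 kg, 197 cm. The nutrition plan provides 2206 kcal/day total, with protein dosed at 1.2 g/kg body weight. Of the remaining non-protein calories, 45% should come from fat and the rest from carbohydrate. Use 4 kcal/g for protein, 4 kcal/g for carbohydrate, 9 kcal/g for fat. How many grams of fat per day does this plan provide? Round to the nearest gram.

86 g/day

Protein = 1.2 × 102.5 = 123 g → 123 × 4 = 492 kcal.
Non-protein calories = 2206 − 492 = 1714 kcal.
Fat: 45% × 1714 = 771.3 kcal; carbohydrate: 942.7 kcal.
Fat: 771.3 kcal ÷ 9 kcal/g = 85.7 g.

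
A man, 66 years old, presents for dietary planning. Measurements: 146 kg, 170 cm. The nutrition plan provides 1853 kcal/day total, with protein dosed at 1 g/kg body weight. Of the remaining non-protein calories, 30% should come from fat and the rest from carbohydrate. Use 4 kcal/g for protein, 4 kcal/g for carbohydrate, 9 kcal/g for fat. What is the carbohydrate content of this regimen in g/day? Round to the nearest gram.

222 g/day

Protein = 1 × 146 = 146 g → 146 × 4 = 584 kcal.
Non-protein calories = 1853 − 584 = 1269 kcal.
Fat: 30% × 1269 = 380.7 kcal; carbohydrate: 888.3 kcal.
Carbohydrate: 888.3 kcal ÷ 4 kcal/g = 222.075 g.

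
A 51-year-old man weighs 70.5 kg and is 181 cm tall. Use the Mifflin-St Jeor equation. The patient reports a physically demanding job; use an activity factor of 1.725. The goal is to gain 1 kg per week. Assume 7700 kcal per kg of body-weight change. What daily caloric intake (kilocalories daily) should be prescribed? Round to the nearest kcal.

3836 kilocalories daily

Mifflin-St Jeor (male): BMR = 10(70.5) + 6.25(181) − 5(51) + 5 = 705 + 1131.25 − 255 + 5 = 1586.25 kcal/day.
TEE = 1586.25 × 1.725 = 2736.2813 kcal/day.
Required daily surplus = 1 × 7700 ÷ 7 = 1100 kcal/day.
Target intake = 2736.2813 + 1100 = 3836.2813 kcal/day.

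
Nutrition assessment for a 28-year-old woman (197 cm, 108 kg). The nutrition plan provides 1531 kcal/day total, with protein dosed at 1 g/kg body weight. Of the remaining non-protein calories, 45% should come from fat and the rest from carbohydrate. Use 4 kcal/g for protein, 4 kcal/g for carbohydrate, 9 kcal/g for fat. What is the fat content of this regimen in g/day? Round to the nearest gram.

55 g/day

Protein = 1 × 108 = 108 g → 108 × 4 = 432 kcal.
Non-protein calories = 1531 − 432 = 1099 kcal.
Fat: 45% × 1099 = 494.55 kcal; carbohydrate: 604.45 kcal.
Fat: 494.55 kcal ÷ 9 kcal/g = 54.95 g.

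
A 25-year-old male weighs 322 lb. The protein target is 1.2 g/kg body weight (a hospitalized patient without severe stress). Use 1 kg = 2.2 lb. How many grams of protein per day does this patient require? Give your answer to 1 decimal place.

175.6 g/day

Weight in kg = 322 ÷ 2.2 = 146.3636 kg.
Protein = 1.2 g/kg × 146.3636 kg = 175.6364 g/day.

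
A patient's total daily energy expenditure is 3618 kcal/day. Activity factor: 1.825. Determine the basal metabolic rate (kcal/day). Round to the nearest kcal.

1982 kcal/day

BMR = TEE ÷ activity factor = 3618 ÷ 1.825 = 1982.4658 kcal/day.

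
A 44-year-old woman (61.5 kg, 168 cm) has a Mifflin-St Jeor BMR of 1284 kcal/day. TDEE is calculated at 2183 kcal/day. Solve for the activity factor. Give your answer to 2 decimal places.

1.70

Activity factor = TEE ÷ BMR = 2183 ÷ 1284 = 1.7.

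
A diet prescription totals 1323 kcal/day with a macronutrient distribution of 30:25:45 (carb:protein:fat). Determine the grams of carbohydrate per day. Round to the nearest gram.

Carbohydrate energy = 30% × 1323 = 396.9 kcal.
At 4 kcal/g: 396.9 ÷ 4 = 99.225 g.

99 g/day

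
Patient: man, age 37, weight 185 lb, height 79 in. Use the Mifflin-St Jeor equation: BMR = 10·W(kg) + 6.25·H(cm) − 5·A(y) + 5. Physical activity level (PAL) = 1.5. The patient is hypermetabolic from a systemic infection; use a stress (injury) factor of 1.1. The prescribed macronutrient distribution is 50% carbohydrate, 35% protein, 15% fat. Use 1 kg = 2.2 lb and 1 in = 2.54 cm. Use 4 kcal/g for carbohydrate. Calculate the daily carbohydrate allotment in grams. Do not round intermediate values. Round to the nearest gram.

Convert to metric: weight = 185 ÷ 2.2 = 84.0909 kg; height = 79 × 2.54 = 200.66 cm.
Mifflin-St Jeor (male): BMR = 10(84.0909) + 6.25(200.66) − 5(37) + 5 = 840.9091 + 1254.125 − 185 + 5 = 1915.0341 kcal/day.
TEE = 1915.0341 × 1.5 = 2872.5511 kcal/day.
With stress factor 1.1: 2872.5511 × 1.1 = 3159.8063 kcal/day.
Carbohydrate energy = 50% × 3159.8063 = 1579.9031 kcal.
Carbohydrate = 1579.9031 ÷ 4 kcal/g = 394.9758 g.

395 g/day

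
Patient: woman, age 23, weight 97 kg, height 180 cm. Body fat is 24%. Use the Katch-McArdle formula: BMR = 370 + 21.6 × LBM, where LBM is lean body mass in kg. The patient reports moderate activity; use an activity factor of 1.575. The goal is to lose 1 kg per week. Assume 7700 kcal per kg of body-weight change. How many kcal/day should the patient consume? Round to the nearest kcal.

LBM = 97 × (1 − 0.24) = 73.72 kg. Katch-McArdle: BMR = 370 + 21.6 × 73.72 = 1962.352 kcal/day.
TEE = 1962.352 × 1.575 = 3090.7044 kcal/day.
Required daily deficit = 1 × 7700 ÷ 7 = 1100 kcal/day.
Target intake = 3090.7044 − 1100 = 1990.7044 kcal/day.

1991 kcal/day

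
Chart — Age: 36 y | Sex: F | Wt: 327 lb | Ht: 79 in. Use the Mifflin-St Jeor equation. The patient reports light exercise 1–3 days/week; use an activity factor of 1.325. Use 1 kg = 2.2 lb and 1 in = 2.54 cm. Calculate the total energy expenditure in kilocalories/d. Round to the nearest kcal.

3179 kilocalories/d

Convert to metric: weight = 327 ÷ 2.2 = 148.6364 kg; height = 79 × 2.54 = 200.66 cm.
Mifflin-St Jeor (female): BMR = 10(148.6364) + 6.25(200.66) − 5(36) − 161 = 1486.3636 + 1254.125 − 180 − 161 = 2399.4886 kcal/day.
TEE = BMR × activity factor = 2399.4886 × 1.325 = 3179.3224 kcal/day.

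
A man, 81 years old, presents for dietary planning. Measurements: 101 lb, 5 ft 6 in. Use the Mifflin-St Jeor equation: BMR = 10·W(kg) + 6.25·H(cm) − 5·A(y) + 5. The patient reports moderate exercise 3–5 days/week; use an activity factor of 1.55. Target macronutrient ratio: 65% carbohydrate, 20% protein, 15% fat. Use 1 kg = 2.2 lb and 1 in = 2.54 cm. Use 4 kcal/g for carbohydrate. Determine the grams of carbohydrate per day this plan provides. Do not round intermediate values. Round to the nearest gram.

279 g/day

Convert to metric: weight = 101 ÷ 2.2 = 45.9091 kg; height = (5×12 + 6) × 2.54 = 66 × 2.54 = 167.64 cm.
Mifflin-St Jeor (male): BMR = 10(45.9091) + 6.25(167.64) − 5(81) + 5 = 459.0909 + 1047.75 − 405 + 5 = 1106.8409 kcal/day.
TEE = 1106.8409 × 1.55 = 1715.6034 kcal/day.
Carbohydrate energy = 65% × 1715.6034 = 1115.1422 kcal.
Carbohydrate = 1115.1422 ÷ 4 kcal/g = 278.7856 g.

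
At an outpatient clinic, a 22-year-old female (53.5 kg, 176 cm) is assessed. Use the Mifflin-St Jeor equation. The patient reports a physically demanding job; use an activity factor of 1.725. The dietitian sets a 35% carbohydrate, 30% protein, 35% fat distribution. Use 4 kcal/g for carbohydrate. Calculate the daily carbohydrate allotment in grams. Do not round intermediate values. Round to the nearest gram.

Mifflin-St Jeor (female): BMR = 10(53.5) + 6.25(176) − 5(22) − 161 = 535 + 1100 − 110 − 161 = 1364 kcal/day.
TEE = 1364 × 1.725 = 2352.9 kcal/day.
Carbohydrate energy = 35% × 2352.9 = 823.515 kcal.
Carbohydrate = 823.515 ÷ 4 kcal/g = 205.8788 g.

206 g/day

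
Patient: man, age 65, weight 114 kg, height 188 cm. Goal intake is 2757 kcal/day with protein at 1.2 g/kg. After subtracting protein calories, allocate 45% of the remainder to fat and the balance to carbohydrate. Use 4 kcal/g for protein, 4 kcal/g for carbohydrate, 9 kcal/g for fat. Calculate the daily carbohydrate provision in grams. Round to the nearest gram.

Protein = 1.2 × 114 = 136.8 g → 136.8 × 4 = 547.2 kcal.
Non-protein calories = 2757 − 547.2 = 2209.8 kcal.
Fat: 45% × 2209.8 = 994.41 kcal; carbohydrate: 1215.39 kcal.
Carbohydrate: 1215.39 kcal ÷ 4 kcal/g = 303.8475 g.

304 g/day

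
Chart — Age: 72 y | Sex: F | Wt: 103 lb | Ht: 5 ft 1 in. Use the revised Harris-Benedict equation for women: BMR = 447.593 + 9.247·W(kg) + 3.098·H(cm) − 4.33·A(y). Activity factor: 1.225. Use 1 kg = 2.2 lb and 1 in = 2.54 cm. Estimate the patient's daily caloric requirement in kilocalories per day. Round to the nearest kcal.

Convert to metric: weight = 103 ÷ 2.2 = 46.8182 kg; height = (5×12 + 1) × 2.54 = 61 × 2.54 = 154.94 cm.
Harris-Benedict: BMR = 447.593 + 9.247(46.8182) + 3.098(154.94) − 4.33(72) = 1048.7648 kcal/day.
TEE = BMR × activity factor = 1048.7648 × 1.225 = 1284.7369 kcal/day.

1285 kilocalories per day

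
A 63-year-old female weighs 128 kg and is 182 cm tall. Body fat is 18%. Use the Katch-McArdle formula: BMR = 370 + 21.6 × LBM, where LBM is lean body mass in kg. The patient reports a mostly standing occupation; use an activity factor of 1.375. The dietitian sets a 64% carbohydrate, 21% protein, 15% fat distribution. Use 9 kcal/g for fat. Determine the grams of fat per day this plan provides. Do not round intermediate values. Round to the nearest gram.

60 g/day

LBM = 128 × (1 − 0.18) = 104.96 kg. Katch-McArdle: BMR = 370 + 21.6 × 104.96 = 2637.136 kcal/day.
TEE = 2637.136 × 1.375 = 3626.062 kcal/day.
Fat energy = 15% × 3626.062 = 543.9093 kcal.
Fat = 543.9093 ÷ 9 kcal/g = 60.4344 g.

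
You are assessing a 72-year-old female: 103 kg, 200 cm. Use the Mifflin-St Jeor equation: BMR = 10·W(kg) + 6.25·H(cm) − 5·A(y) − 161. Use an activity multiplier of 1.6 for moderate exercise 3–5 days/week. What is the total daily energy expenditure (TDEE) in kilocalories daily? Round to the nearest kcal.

2814 kilocalories daily

Mifflin-St Jeor (female): BMR = 10(103) + 6.25(200) − 5(72) − 161 = 1030 + 1250 − 360 − 161 = 1759 kcal/day.
TEE = BMR × activity factor = 1759 × 1.6 = 2814.4 kcal/day.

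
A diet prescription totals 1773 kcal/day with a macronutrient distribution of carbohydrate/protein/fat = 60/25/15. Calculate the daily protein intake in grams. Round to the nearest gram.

111 g/day

Protein energy = 25% × 1773 = 443.25 kcal.
At 4 kcal/g: 443.25 ÷ 4 = 110.8125 g.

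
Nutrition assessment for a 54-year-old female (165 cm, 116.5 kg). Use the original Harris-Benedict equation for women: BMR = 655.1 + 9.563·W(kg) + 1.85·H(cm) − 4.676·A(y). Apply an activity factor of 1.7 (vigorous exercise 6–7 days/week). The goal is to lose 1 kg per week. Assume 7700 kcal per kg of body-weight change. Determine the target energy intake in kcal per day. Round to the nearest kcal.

Harris-Benedict: BMR = 655.1 + 9.563(116.5) + 1.85(165) − 4.676(54) = 1821.9355 kcal/day.
TEE = 1821.9355 × 1.7 = 3097.2904 kcal/day.
Required daily deficit = 1 × 7700 ÷ 7 = 1100 kcal/day.
Target intake = 3097.2904 − 1100 = 1997.2904 kcal/day.

1997 kcal per day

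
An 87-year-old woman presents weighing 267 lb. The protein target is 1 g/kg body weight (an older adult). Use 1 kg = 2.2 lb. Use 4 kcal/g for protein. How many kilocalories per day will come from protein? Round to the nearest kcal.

Weight in kg = 267 ÷ 2.2 = 121.3636 kg.
Protein = 1 g/kg × 121.3636 kg = 121.3636 g/day.
Protein energy = 121.3636 g × 4 kcal/g = 485.4545 kcal/day.

485 kcal/day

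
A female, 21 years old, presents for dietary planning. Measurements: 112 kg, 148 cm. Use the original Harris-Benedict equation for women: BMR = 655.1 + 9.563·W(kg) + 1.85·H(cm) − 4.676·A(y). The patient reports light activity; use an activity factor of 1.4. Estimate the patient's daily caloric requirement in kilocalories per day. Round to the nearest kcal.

Harris-Benedict: BMR = 655.1 + 9.563(112) + 1.85(148) − 4.676(21) = 1901.76 kcal/day.
TEE = BMR × activity factor = 1901.76 × 1.4 = 2662.464 kcal/day.

2662 kilocalories per day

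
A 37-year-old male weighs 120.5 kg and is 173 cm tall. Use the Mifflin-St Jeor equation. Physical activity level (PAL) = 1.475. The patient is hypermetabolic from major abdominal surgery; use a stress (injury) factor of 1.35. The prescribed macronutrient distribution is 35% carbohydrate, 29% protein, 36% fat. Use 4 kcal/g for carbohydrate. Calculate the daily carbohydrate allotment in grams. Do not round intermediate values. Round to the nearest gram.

367 g/day

Mifflin-St Jeor (male): BMR = 10(120.5) + 6.25(173) − 5(37) + 5 = 1205 + 1081.25 − 185 + 5 = 2106.25 kcal/day.
TEE = 2106.25 × 1.475 = 3106.7188 kcal/day.
With stress factor 1.35: 3106.7188 × 1.35 = 4194.0703 kcal/day.
Carbohydrate energy = 35% × 4194.0703 = 1467.9246 kcal.
Carbohydrate = 1467.9246 ÷ 4 kcal/g = 366.9812 g.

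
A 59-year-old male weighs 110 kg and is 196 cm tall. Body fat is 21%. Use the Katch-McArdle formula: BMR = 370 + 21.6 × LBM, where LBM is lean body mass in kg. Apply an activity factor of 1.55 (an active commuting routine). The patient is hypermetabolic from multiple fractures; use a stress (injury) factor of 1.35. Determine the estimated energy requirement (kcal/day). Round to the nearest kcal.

4702 kcal/day

LBM = 110 × (1 − 0.21) = 86.9 kg. Katch-McArdle: BMR = 370 + 21.6 × 86.9 = 2247.04 kcal/day.
TEE = BMR × activity factor = 2247.04 × 1.55 = 3482.912 kcal/day.
Apply stress factor: 3482.912 × 1.35 = 4701.9312 kcal/day.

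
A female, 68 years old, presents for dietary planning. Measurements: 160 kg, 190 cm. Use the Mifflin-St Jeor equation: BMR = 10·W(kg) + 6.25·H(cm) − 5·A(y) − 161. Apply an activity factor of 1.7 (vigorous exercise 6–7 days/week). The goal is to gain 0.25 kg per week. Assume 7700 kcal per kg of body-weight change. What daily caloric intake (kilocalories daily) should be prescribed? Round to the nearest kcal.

Mifflin-St Jeor (female): BMR = 10(160) + 6.25(190) − 5(68) − 161 = 1600 + 1187.5 − 340 − 161 = 2286.5 kcal/day.
TEE = 2286.5 × 1.7 = 3887.05 kcal/day.
Required daily surplus = 0.25 × 7700 ÷ 7 = 275 kcal/day.
Target intake = 3887.05 + 275 = 4162.05 kcal/day.

4162 kilocalories daily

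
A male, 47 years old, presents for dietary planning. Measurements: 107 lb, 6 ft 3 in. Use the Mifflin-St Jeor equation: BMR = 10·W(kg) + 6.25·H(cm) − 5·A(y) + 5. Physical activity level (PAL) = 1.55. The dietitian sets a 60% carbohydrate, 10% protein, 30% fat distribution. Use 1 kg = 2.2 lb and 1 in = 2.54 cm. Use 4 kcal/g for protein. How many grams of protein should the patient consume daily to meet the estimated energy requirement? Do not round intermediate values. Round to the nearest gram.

Convert to metric: weight = 107 ÷ 2.2 = 48.6364 kg; height = (6×12 + 3) × 2.54 = 75 × 2.54 = 190.5 cm.
Mifflin-St Jeor (male): BMR = 10(48.6364) + 6.25(190.5) − 5(47) + 5 = 486.3636 + 1190.625 − 235 + 5 = 1446.9886 kcal/day.
TEE = 1446.9886 × 1.55 = 2242.8324 kcal/day.
Protein energy = 10% × 2242.8324 = 224.2832 kcal.
Protein = 224.2832 ÷ 4 kcal/g = 56.0708 g.

56 g/day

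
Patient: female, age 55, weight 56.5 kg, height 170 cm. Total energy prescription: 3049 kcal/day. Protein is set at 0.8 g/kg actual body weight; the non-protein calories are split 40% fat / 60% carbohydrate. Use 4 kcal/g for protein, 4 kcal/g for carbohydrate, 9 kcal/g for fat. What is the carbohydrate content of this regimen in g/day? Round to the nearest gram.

Protein = 0.8 × 56.5 = 45.2 g → 45.2 × 4 = 180.8 kcal.
Non-protein calories = 3049 − 180.8 = 2868.2 kcal.
Fat: 40% × 2868.2 = 1147.28 kcal; carbohydrate: 1720.92 kcal.
Carbohydrate: 1720.92 kcal ÷ 4 kcal/g = 430.23 g.

430 g/day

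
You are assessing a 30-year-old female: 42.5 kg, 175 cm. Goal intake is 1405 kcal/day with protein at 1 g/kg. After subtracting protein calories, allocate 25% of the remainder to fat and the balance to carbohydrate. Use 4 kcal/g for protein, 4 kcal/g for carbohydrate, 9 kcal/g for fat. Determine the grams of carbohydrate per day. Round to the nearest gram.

232 g/day

Protein = 1 × 42.5 = 42.5 g → 42.5 × 4 = 170 kcal.
Non-protein calories = 1405 − 170 = 1235 kcal.
Fat: 25% × 1235 = 308.75 kcal; carbohydrate: 926.25 kcal.
Carbohydrate: 926.25 kcal ÷ 4 kcal/g = 231.5625 g.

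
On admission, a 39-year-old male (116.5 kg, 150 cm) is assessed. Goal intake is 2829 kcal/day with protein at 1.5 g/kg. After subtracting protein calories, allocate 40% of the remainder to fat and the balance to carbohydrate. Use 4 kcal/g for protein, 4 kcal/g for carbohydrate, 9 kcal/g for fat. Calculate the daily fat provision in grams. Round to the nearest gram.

95 g/day

Protein = 1.5 × 116.5 = 174.75 g → 174.75 × 4 = 699 kcal.
Non-protein calories = 2829 − 699 = 2130 kcal.
Fat: 40% × 2130 = 852 kcal; carbohydrate: 1278 kcal.
Fat: 852 kcal ÷ 9 kcal/g = 94.6667 g.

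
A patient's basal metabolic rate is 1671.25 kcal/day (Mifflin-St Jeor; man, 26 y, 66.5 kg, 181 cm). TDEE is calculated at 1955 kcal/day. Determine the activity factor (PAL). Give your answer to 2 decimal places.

Activity factor = TEE ÷ BMR = 1955 ÷ 1671.25 = 1.17.

1.17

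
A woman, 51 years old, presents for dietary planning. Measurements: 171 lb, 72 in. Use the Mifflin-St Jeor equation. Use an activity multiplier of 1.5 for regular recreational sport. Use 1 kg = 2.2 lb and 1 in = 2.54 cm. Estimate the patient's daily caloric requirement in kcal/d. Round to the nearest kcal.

2256 kcal/d

Convert to metric: weight = 171 ÷ 2.2 = 77.7273 kg; height = 72 × 2.54 = 182.88 cm.
Mifflin-St Jeor (female): BMR = 10(77.7273) + 6.25(182.88) − 5(51) − 161 = 777.2727 + 1143 − 255 − 161 = 1504.2727 kcal/day.
TEE = BMR × activity factor = 1504.2727 × 1.5 = 2256.4091 kcal/day.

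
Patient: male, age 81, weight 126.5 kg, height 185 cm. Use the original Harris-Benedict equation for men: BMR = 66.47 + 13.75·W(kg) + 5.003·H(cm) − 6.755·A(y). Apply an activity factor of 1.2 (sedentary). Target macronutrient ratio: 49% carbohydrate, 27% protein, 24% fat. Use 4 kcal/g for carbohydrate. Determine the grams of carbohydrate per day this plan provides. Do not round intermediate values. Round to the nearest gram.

321 g/day

Harris-Benedict: BMR = 66.47 + 13.75(126.5) + 5.003(185) − 6.755(81) = 2184.245 kcal/day.
TEE = 2184.245 × 1.2 = 2621.094 kcal/day.
Carbohydrate energy = 49% × 2621.094 = 1284.3361 kcal.
Carbohydrate = 1284.3361 ÷ 4 kcal/g = 321.084 g.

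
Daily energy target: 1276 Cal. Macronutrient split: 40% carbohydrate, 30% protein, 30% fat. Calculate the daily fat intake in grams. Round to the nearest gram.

43 g/day

Fat energy = 30% × 1276 = 382.8 kcal.
At 9 kcal/g: 382.8 ÷ 9 = 42.5333 g.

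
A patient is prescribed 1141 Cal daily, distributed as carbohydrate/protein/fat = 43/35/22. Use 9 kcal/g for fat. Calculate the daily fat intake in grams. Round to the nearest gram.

28 g/day

Fat energy = 22% × 1141 = 251.02 kcal.
At 9 kcal/g: 251.02 ÷ 9 = 27.8911 g.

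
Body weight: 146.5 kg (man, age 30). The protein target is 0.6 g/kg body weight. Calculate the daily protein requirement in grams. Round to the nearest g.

Protein = 0.6 g/kg × 146.5 kg = 87.9 g/day.

88 g/day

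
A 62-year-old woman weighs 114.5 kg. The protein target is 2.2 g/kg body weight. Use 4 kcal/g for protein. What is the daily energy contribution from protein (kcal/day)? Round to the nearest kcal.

Protein = 2.2 g/kg × 114.5 kg = 251.9 g/day.
Protein energy = 251.9 g × 4 kcal/g = 1007.6 kcal/day.

1008 kcal/day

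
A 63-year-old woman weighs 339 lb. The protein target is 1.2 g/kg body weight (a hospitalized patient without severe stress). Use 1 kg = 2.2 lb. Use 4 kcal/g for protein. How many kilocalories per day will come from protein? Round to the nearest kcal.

740 kcal/day

Weight in kg = 339 ÷ 2.2 = 154.0909 kg.
Protein = 1.2 g/kg × 154.0909 kg = 184.9091 g/day.
Protein energy = 184.9091 g × 4 kcal/g = 739.6364 kcal/day.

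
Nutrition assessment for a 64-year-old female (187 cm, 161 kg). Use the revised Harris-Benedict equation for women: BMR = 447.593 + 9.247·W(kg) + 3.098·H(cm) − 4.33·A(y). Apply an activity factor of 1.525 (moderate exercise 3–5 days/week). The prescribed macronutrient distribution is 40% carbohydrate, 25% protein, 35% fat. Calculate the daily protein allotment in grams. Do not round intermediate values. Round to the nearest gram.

213 g/day

Harris-Benedict: BMR = 447.593 + 9.247(161) + 3.098(187) − 4.33(64) = 2238.566 kcal/day.
TEE = 2238.566 × 1.525 = 3413.8132 kcal/day.
Protein energy = 25% × 3413.8132 = 853.4533 kcal.
Protein = 853.4533 ÷ 4 kcal/g = 213.3633 g.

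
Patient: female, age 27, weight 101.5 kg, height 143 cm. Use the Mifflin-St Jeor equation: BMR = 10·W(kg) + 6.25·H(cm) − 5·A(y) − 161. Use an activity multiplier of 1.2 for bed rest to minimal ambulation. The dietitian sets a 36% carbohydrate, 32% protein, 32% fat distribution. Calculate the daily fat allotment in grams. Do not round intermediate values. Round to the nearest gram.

Mifflin-St Jeor (female): BMR = 10(101.5) + 6.25(143) − 5(27) − 161 = 1015 + 893.75 − 135 − 161 = 1612.75 kcal/day.
TEE = 1612.75 × 1.2 = 1935.3 kcal/day.
Fat energy = 32% × 1935.3 = 619.296 kcal.
Fat = 619.296 ÷ 9 kcal/g = 68.8107 g.

69 g/day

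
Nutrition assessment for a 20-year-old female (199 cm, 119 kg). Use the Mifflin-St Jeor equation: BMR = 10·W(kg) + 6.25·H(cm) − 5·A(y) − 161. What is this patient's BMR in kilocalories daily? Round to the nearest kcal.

Mifflin-St Jeor (female): BMR = 10(119) + 6.25(199) − 5(20) − 161 = 1190 + 1243.75 − 100 − 161 = 2172.75 kcal/day.

2173 kilocalories daily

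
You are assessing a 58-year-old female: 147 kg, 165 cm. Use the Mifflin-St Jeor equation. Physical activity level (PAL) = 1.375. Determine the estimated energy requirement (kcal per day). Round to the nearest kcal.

Mifflin-St Jeor (female): BMR = 10(147) + 6.25(165) − 5(58) − 161 = 1470 + 1031.25 − 290 − 161 = 2050.25 kcal/day.
TEE = BMR × activity factor = 2050.25 × 1.375 = 2819.0938 kcal/day.

2819 kcal per day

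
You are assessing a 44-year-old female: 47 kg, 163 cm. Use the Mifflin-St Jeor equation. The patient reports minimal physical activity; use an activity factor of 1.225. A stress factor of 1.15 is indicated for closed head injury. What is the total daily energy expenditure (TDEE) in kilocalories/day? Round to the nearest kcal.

Mifflin-St Jeor (female): BMR = 10(47) + 6.25(163) − 5(44) − 161 = 470 + 1018.75 − 220 − 161 = 1107.75 kcal/day.
TEE = BMR × activity factor = 1107.75 × 1.225 = 1356.9938 kcal/day.
Apply stress factor: 1356.9938 × 1.15 = 1560.5428 kcal/day.

1561 kilocalories/day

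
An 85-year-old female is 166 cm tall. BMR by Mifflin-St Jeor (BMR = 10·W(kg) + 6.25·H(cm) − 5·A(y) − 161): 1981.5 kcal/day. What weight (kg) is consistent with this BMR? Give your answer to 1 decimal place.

153.0 kg

1981.5 = 10·W + 6.25(166) − 5(85) − 161
10·W = 1981.5 − 451.5 = 1530, so W = 153 kg.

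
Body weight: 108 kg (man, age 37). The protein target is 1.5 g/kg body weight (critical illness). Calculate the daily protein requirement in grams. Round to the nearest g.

162 g/day

Protein = 1.5 g/kg × 108 kg = 162 g/day.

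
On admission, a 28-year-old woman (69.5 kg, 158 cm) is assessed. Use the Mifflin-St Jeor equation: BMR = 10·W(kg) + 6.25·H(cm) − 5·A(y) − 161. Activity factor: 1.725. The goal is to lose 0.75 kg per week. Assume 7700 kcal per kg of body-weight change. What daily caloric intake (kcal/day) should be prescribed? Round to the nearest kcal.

Mifflin-St Jeor (female): BMR = 10(69.5) + 6.25(158) − 5(28) − 161 = 695 + 987.5 − 140 − 161 = 1381.5 kcal/day.
TEE = 1381.5 × 1.725 = 2383.0875 kcal/day.
Required daily deficit = 0.75 × 7700 ÷ 7 = 825 kcal/day.
Target intake = 2383.0875 − 825 = 1558.0875 kcal/day.

1558 kcal/day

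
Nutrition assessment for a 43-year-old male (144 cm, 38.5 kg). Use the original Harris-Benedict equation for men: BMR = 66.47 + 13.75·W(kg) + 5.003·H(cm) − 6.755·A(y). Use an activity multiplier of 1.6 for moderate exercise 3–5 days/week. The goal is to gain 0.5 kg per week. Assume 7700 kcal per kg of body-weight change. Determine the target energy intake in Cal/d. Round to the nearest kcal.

2191 Cal/d

Harris-Benedict: BMR = 66.47 + 13.75(38.5) + 5.003(144) − 6.755(43) = 1025.812 kcal/day.
TEE = 1025.812 × 1.6 = 1641.2992 kcal/day.
Required daily surplus = 0.5 × 7700 ÷ 7 = 550 kcal/day.
Target intake = 1641.2992 + 550 = 2191.2992 kcal/day.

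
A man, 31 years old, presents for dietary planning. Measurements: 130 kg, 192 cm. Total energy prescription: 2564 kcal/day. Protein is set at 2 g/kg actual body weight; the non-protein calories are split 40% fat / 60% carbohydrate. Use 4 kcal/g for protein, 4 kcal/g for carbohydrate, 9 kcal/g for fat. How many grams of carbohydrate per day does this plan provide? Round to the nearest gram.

229 g/day

Protein = 2 × 130 = 260 g → 260 × 4 = 1040 kcal.
Non-protein calories = 2564 − 1040 = 1524 kcal.
Fat: 40% × 1524 = 609.6 kcal; carbohydrate: 914.4 kcal.
Carbohydrate: 914.4 kcal ÷ 4 kcal/g = 228.6 g.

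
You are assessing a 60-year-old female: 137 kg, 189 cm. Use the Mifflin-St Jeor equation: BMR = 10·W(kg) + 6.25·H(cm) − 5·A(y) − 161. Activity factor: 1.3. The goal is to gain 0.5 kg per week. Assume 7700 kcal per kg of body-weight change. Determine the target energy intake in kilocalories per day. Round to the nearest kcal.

3267 kilocalories per day

Mifflin-St Jeor (female): BMR = 10(137) + 6.25(189) − 5(60) − 161 = 1370 + 1181.25 − 300 − 161 = 2090.25 kcal/day.
TEE = 2090.25 × 1.3 = 2717.325 kcal/day.
Required daily surplus = 0.5 × 7700 ÷ 7 = 550 kcal/day.
Target intake = 2717.325 + 550 = 3267.325 kcal/day.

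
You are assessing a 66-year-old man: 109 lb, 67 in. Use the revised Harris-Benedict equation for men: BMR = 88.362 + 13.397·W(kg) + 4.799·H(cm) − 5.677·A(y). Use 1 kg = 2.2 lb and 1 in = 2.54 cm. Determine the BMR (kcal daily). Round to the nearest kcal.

1194 kcal daily

Convert to metric: weight = 109 ÷ 2.2 = 49.5455 kg; height = 67 × 2.54 = 170.18 cm.
Harris-Benedict: BMR = 88.362 + 13.397(49.5455) + 4.799(170.18) − 5.677(66) = 1194.1343 kcal/day.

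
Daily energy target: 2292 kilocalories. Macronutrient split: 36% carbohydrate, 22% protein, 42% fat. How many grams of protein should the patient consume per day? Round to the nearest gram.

Protein energy = 22% × 2292 = 504.24 kcal.
At 4 kcal/g: 504.24 ÷ 4 = 126.06 g.

126 g/day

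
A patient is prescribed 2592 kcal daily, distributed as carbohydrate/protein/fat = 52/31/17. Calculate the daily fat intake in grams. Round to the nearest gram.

Fat energy = 17% × 2592 = 440.64 kcal.
At 9 kcal/g: 440.64 ÷ 9 = 48.96 g.

49 g/day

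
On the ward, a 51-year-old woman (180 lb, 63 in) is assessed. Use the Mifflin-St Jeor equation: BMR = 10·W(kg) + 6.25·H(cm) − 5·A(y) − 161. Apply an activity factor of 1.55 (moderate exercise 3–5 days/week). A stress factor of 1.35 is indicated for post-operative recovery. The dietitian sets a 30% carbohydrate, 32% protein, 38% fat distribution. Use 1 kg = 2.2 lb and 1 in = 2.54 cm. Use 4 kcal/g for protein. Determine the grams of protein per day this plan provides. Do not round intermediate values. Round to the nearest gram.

235 g/day

Convert to metric: weight = 180 ÷ 2.2 = 81.8182 kg; height = 63 × 2.54 = 160.02 cm.
Mifflin-St Jeor (female): BMR = 10(81.8182) + 6.25(160.02) − 5(51) − 161 = 818.1818 + 1000.125 − 255 − 161 = 1402.3068 kcal/day.
TEE = 1402.3068 × 1.55 = 2173.5756 kcal/day.
With stress factor 1.35: 2173.5756 × 1.35 = 2934.327 kcal/day.
Protein energy = 32% × 2934.327 = 938.9846 kcal.
Protein = 938.9846 ÷ 4 kcal/g = 234.7462 g.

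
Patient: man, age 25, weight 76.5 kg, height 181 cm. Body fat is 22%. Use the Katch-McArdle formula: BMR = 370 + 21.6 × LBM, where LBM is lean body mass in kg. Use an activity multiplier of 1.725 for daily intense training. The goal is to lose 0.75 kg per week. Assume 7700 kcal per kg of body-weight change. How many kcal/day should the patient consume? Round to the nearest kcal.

LBM = 76.5 × (1 − 0.22) = 59.67 kg. Katch-McArdle: BMR = 370 + 21.6 × 59.67 = 1658.872 kcal/day.
TEE = 1658.872 × 1.725 = 2861.5542 kcal/day.
Required daily deficit = 0.75 × 7700 ÷ 7 = 825 kcal/day.
Target intake = 2861.5542 − 825 = 2036.5542 kcal/day.

2037 kcal/day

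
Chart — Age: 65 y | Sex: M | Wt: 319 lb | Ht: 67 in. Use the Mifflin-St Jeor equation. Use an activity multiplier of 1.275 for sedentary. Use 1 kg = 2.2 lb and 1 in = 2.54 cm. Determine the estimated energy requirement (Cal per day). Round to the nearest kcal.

Convert to metric: weight = 319 ÷ 2.2 = 145 kg; height = 67 × 2.54 = 170.18 cm.
Mifflin-St Jeor (male): BMR = 10(145) + 6.25(170.18) − 5(65) + 5 = 1450 + 1063.625 − 325 + 5 = 2193.625 kcal/day.
TEE = BMR × activity factor = 2193.625 × 1.275 = 2796.8719 kcal/day.

2797 Cal per day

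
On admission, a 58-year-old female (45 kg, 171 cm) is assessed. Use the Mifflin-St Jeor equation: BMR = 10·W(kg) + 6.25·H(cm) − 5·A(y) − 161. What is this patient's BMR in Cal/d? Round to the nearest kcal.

1068 Cal/d

Mifflin-St Jeor (female): BMR = 10(45) + 6.25(171) − 5(58) − 161 = 450 + 1068.75 − 290 − 161 = 1067.75 kcal/day.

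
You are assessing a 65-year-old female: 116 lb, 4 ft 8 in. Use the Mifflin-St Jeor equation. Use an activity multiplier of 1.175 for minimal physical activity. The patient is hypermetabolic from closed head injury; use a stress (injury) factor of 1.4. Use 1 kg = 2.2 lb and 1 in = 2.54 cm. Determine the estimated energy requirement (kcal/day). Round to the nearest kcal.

Convert to metric: weight = 116 ÷ 2.2 = 52.7273 kg; height = (4×12 + 8) × 2.54 = 56 × 2.54 = 142.24 cm.
Mifflin-St Jeor (female): BMR = 10(52.7273) + 6.25(142.24) − 5(65) − 161 = 527.2727 + 889 − 325 − 161 = 930.2727 kcal/day.
TEE = BMR × activity factor = 930.2727 × 1.175 = 1093.0705 kcal/day.
Apply stress factor: 1093.0705 × 1.4 = 1530.2986 kcal/day.

1530 kcal/day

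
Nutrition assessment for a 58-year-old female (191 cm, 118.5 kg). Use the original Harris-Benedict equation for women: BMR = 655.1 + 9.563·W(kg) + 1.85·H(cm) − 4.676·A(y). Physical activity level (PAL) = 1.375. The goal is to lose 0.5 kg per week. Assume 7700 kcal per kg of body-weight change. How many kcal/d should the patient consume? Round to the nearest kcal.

Harris-Benedict: BMR = 655.1 + 9.563(118.5) + 1.85(191) − 4.676(58) = 1870.4575 kcal/day.
TEE = 1870.4575 × 1.375 = 2571.8791 kcal/day.
Required daily deficit = 0.5 × 7700 ÷ 7 = 550 kcal/day.
Target intake = 2571.8791 − 550 = 2021.8791 kcal/day.

2022 kcal/d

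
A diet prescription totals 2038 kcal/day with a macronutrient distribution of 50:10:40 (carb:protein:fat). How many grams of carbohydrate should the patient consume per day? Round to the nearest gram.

255 g/day

Carbohydrate energy = 50% × 2038 = 1019 kcal.
At 4 kcal/g: 1019 ÷ 4 = 254.75 g.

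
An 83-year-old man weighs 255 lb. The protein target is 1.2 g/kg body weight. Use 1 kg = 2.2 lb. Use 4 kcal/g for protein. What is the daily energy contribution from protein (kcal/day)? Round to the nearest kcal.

Weight in kg = 255 ÷ 2.2 = 115.9091 kg.
Protein = 1.2 g/kg × 115.9091 kg = 139.0909 g/day.
Protein energy = 139.0909 g × 4 kcal/g = 556.3636 kcal/day.

556 kcal/day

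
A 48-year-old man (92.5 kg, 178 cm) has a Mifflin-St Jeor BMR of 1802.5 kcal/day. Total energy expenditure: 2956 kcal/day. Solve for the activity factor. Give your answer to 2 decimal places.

1.64

Activity factor = TEE ÷ BMR = 2956 ÷ 1802.5 = 1.64.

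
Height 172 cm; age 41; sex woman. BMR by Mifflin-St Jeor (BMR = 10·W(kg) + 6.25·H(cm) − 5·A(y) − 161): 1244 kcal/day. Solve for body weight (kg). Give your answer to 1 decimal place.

53.5 kg

1244 = 10·W + 6.25(172) − 5(41) − 161
10·W = 1244 − 709 = 535, so W = 53.5 kg.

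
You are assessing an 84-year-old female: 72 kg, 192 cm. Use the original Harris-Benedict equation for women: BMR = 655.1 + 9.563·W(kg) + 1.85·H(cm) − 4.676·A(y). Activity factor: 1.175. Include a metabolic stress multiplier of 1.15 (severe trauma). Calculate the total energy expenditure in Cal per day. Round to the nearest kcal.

Harris-Benedict: BMR = 655.1 + 9.563(72) + 1.85(192) − 4.676(84) = 1306.052 kcal/day.
TEE = BMR × activity factor = 1306.052 × 1.175 = 1534.6111 kcal/day.
Apply stress factor: 1534.6111 × 1.15 = 1764.8028 kcal/day.

1765 Cal per day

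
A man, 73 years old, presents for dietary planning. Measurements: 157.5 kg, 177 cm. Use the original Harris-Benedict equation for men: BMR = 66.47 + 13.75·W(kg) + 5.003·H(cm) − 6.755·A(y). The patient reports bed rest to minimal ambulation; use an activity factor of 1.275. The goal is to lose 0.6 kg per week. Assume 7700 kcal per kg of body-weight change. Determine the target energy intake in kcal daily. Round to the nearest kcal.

2686 kcal daily

Harris-Benedict: BMR = 66.47 + 13.75(157.5) + 5.003(177) − 6.755(73) = 2624.511 kcal/day.
TEE = 2624.511 × 1.275 = 3346.2515 kcal/day.
Required daily deficit = 0.6 × 7700 ÷ 7 = 660 kcal/day.
Target intake = 3346.2515 − 660 = 2686.2515 kcal/day.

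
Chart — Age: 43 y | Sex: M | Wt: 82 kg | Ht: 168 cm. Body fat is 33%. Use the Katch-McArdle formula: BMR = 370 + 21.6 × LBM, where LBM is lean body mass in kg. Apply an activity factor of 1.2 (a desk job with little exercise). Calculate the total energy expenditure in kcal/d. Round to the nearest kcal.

1868 kcal/d

LBM = 82 × (1 − 0.33) = 54.94 kg. Katch-McArdle: BMR = 370 + 21.6 × 54.94 = 1556.704 kcal/day.
TEE = BMR × activity factor = 1556.704 × 1.2 = 1868.0448 kcal/day.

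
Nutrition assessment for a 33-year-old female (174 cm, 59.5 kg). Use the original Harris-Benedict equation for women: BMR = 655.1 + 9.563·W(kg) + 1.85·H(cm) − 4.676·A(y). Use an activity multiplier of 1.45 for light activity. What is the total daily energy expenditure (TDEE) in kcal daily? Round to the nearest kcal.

Harris-Benedict: BMR = 655.1 + 9.563(59.5) + 1.85(174) − 4.676(33) = 1391.6905 kcal/day.
TEE = BMR × activity factor = 1391.6905 × 1.45 = 2017.9512 kcal/day.

2018 kcal daily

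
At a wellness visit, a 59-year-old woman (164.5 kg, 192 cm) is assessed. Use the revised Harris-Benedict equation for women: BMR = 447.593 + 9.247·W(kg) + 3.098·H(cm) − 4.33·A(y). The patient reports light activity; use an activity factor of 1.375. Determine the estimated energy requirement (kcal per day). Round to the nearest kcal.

3174 kcal per day

Harris-Benedict: BMR = 447.593 + 9.247(164.5) + 3.098(192) − 4.33(59) = 2308.0705 kcal/day.
TEE = BMR × activity factor = 2308.0705 × 1.375 = 3173.5969 kcal/day.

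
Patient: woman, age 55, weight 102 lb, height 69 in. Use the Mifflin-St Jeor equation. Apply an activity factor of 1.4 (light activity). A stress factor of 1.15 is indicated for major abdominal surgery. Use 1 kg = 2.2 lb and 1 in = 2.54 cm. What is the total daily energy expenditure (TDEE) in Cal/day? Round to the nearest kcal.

1808 Cal/day

Convert to metric: weight = 102 ÷ 2.2 = 46.3636 kg; height = 69 × 2.54 = 175.26 cm.
Mifflin-St Jeor (female): BMR = 10(46.3636) + 6.25(175.26) − 5(55) − 161 = 463.6364 + 1095.375 − 275 − 161 = 1123.0114 kcal/day.
TEE = BMR × activity factor = 1123.0114 × 1.4 = 1572.2159 kcal/day.
Apply stress factor: 1572.2159 × 1.15 = 1808.0483 kcal/day.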